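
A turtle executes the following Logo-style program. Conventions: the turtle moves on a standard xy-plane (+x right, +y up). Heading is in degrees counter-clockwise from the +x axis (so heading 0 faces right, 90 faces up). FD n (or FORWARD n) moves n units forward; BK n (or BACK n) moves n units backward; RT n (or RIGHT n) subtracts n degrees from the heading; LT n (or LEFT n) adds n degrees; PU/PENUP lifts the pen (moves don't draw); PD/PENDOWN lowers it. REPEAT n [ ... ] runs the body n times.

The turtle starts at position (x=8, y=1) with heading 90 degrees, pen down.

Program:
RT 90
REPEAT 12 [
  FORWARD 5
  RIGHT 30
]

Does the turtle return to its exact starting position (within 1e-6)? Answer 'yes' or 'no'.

Answer: yes

Derivation:
Executing turtle program step by step:
Start: pos=(8,1), heading=90, pen down
RT 90: heading 90 -> 0
REPEAT 12 [
  -- iteration 1/12 --
  FD 5: (8,1) -> (13,1) [heading=0, draw]
  RT 30: heading 0 -> 330
  -- iteration 2/12 --
  FD 5: (13,1) -> (17.33,-1.5) [heading=330, draw]
  RT 30: heading 330 -> 300
  -- iteration 3/12 --
  FD 5: (17.33,-1.5) -> (19.83,-5.83) [heading=300, draw]
  RT 30: heading 300 -> 270
  -- iteration 4/12 --
  FD 5: (19.83,-5.83) -> (19.83,-10.83) [heading=270, draw]
  RT 30: heading 270 -> 240
  -- iteration 5/12 --
  FD 5: (19.83,-10.83) -> (17.33,-15.16) [heading=240, draw]
  RT 30: heading 240 -> 210
  -- iteration 6/12 --
  FD 5: (17.33,-15.16) -> (13,-17.66) [heading=210, draw]
  RT 30: heading 210 -> 180
  -- iteration 7/12 --
  FD 5: (13,-17.66) -> (8,-17.66) [heading=180, draw]
  RT 30: heading 180 -> 150
  -- iteration 8/12 --
  FD 5: (8,-17.66) -> (3.67,-15.16) [heading=150, draw]
  RT 30: heading 150 -> 120
  -- iteration 9/12 --
  FD 5: (3.67,-15.16) -> (1.17,-10.83) [heading=120, draw]
  RT 30: heading 120 -> 90
  -- iteration 10/12 --
  FD 5: (1.17,-10.83) -> (1.17,-5.83) [heading=90, draw]
  RT 30: heading 90 -> 60
  -- iteration 11/12 --
  FD 5: (1.17,-5.83) -> (3.67,-1.5) [heading=60, draw]
  RT 30: heading 60 -> 30
  -- iteration 12/12 --
  FD 5: (3.67,-1.5) -> (8,1) [heading=30, draw]
  RT 30: heading 30 -> 0
]
Final: pos=(8,1), heading=0, 12 segment(s) drawn

Start position: (8, 1)
Final position: (8, 1)
Distance = 0; < 1e-6 -> CLOSED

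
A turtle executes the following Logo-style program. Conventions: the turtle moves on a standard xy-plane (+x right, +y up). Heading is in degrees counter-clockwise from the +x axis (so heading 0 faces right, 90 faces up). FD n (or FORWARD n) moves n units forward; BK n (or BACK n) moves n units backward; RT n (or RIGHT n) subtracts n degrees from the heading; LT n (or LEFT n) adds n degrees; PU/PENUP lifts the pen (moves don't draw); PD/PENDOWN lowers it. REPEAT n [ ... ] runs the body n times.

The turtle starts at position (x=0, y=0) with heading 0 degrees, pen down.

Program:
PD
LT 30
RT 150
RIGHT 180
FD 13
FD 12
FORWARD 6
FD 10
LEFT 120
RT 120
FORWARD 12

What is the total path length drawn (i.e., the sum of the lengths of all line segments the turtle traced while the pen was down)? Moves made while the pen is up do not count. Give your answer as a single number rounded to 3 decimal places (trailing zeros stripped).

Answer: 53

Derivation:
Executing turtle program step by step:
Start: pos=(0,0), heading=0, pen down
PD: pen down
LT 30: heading 0 -> 30
RT 150: heading 30 -> 240
RT 180: heading 240 -> 60
FD 13: (0,0) -> (6.5,11.258) [heading=60, draw]
FD 12: (6.5,11.258) -> (12.5,21.651) [heading=60, draw]
FD 6: (12.5,21.651) -> (15.5,26.847) [heading=60, draw]
FD 10: (15.5,26.847) -> (20.5,35.507) [heading=60, draw]
LT 120: heading 60 -> 180
RT 120: heading 180 -> 60
FD 12: (20.5,35.507) -> (26.5,45.899) [heading=60, draw]
Final: pos=(26.5,45.899), heading=60, 5 segment(s) drawn

Segment lengths:
  seg 1: (0,0) -> (6.5,11.258), length = 13
  seg 2: (6.5,11.258) -> (12.5,21.651), length = 12
  seg 3: (12.5,21.651) -> (15.5,26.847), length = 6
  seg 4: (15.5,26.847) -> (20.5,35.507), length = 10
  seg 5: (20.5,35.507) -> (26.5,45.899), length = 12
Total = 53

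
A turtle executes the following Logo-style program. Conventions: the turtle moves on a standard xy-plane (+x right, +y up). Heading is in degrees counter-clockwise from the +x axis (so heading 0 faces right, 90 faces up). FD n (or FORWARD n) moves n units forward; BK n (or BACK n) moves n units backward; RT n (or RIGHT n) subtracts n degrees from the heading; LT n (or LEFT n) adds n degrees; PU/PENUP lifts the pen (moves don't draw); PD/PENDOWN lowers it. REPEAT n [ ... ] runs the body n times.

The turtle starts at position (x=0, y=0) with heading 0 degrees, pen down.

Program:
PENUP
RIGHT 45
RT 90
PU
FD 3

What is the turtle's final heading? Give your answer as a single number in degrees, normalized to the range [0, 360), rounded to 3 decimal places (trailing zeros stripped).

Executing turtle program step by step:
Start: pos=(0,0), heading=0, pen down
PU: pen up
RT 45: heading 0 -> 315
RT 90: heading 315 -> 225
PU: pen up
FD 3: (0,0) -> (-2.121,-2.121) [heading=225, move]
Final: pos=(-2.121,-2.121), heading=225, 0 segment(s) drawn

Answer: 225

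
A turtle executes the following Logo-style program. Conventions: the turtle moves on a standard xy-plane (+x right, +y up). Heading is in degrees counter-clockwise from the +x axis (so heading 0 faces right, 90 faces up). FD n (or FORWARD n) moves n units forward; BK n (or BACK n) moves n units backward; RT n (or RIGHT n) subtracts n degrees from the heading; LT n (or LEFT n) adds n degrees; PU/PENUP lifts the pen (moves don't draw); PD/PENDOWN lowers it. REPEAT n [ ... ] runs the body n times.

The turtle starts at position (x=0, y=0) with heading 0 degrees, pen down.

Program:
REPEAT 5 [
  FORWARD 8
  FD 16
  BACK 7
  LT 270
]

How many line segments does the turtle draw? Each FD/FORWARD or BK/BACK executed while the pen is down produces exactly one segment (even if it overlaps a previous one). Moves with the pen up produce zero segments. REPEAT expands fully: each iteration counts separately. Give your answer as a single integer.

Answer: 15

Derivation:
Executing turtle program step by step:
Start: pos=(0,0), heading=0, pen down
REPEAT 5 [
  -- iteration 1/5 --
  FD 8: (0,0) -> (8,0) [heading=0, draw]
  FD 16: (8,0) -> (24,0) [heading=0, draw]
  BK 7: (24,0) -> (17,0) [heading=0, draw]
  LT 270: heading 0 -> 270
  -- iteration 2/5 --
  FD 8: (17,0) -> (17,-8) [heading=270, draw]
  FD 16: (17,-8) -> (17,-24) [heading=270, draw]
  BK 7: (17,-24) -> (17,-17) [heading=270, draw]
  LT 270: heading 270 -> 180
  -- iteration 3/5 --
  FD 8: (17,-17) -> (9,-17) [heading=180, draw]
  FD 16: (9,-17) -> (-7,-17) [heading=180, draw]
  BK 7: (-7,-17) -> (0,-17) [heading=180, draw]
  LT 270: heading 180 -> 90
  -- iteration 4/5 --
  FD 8: (0,-17) -> (0,-9) [heading=90, draw]
  FD 16: (0,-9) -> (0,7) [heading=90, draw]
  BK 7: (0,7) -> (0,0) [heading=90, draw]
  LT 270: heading 90 -> 0
  -- iteration 5/5 --
  FD 8: (0,0) -> (8,0) [heading=0, draw]
  FD 16: (8,0) -> (24,0) [heading=0, draw]
  BK 7: (24,0) -> (17,0) [heading=0, draw]
  LT 270: heading 0 -> 270
]
Final: pos=(17,0), heading=270, 15 segment(s) drawn
Segments drawn: 15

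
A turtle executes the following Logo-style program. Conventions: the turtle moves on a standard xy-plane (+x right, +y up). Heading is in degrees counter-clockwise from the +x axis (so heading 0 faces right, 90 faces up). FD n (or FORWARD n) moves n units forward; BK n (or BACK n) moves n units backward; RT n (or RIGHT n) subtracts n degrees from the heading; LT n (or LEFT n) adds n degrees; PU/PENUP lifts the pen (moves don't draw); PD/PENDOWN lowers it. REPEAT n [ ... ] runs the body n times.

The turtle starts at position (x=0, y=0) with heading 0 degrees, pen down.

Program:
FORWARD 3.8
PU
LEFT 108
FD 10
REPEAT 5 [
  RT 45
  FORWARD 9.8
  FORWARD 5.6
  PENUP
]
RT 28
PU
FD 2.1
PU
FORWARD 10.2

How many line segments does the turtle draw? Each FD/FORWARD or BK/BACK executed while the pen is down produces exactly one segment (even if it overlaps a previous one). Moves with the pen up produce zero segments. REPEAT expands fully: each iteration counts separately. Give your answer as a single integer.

Executing turtle program step by step:
Start: pos=(0,0), heading=0, pen down
FD 3.8: (0,0) -> (3.8,0) [heading=0, draw]
PU: pen up
LT 108: heading 0 -> 108
FD 10: (3.8,0) -> (0.71,9.511) [heading=108, move]
REPEAT 5 [
  -- iteration 1/5 --
  RT 45: heading 108 -> 63
  FD 9.8: (0.71,9.511) -> (5.159,18.242) [heading=63, move]
  FD 5.6: (5.159,18.242) -> (7.701,23.232) [heading=63, move]
  PU: pen up
  -- iteration 2/5 --
  RT 45: heading 63 -> 18
  FD 9.8: (7.701,23.232) -> (17.022,26.26) [heading=18, move]
  FD 5.6: (17.022,26.26) -> (22.348,27.991) [heading=18, move]
  PU: pen up
  -- iteration 3/5 --
  RT 45: heading 18 -> 333
  FD 9.8: (22.348,27.991) -> (31.079,23.542) [heading=333, move]
  FD 5.6: (31.079,23.542) -> (36.069,20.999) [heading=333, move]
  PU: pen up
  -- iteration 4/5 --
  RT 45: heading 333 -> 288
  FD 9.8: (36.069,20.999) -> (39.097,11.679) [heading=288, move]
  FD 5.6: (39.097,11.679) -> (40.828,6.353) [heading=288, move]
  PU: pen up
  -- iteration 5/5 --
  RT 45: heading 288 -> 243
  FD 9.8: (40.828,6.353) -> (36.379,-2.379) [heading=243, move]
  FD 5.6: (36.379,-2.379) -> (33.836,-7.368) [heading=243, move]
  PU: pen up
]
RT 28: heading 243 -> 215
PU: pen up
FD 2.1: (33.836,-7.368) -> (32.116,-8.573) [heading=215, move]
PU: pen up
FD 10.2: (32.116,-8.573) -> (23.761,-14.423) [heading=215, move]
Final: pos=(23.761,-14.423), heading=215, 1 segment(s) drawn
Segments drawn: 1

Answer: 1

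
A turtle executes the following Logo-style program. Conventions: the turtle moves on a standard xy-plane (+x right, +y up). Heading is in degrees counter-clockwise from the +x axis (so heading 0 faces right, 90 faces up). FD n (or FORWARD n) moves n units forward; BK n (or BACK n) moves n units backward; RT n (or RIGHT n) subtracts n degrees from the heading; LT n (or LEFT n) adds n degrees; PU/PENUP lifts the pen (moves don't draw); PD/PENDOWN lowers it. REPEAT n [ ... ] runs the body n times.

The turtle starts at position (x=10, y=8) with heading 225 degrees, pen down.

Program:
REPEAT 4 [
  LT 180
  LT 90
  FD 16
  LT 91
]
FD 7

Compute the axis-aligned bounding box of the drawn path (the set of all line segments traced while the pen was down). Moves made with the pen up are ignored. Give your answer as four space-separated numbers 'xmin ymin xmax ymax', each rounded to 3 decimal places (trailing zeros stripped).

Executing turtle program step by step:
Start: pos=(10,8), heading=225, pen down
REPEAT 4 [
  -- iteration 1/4 --
  LT 180: heading 225 -> 45
  LT 90: heading 45 -> 135
  FD 16: (10,8) -> (-1.314,19.314) [heading=135, draw]
  LT 91: heading 135 -> 226
  -- iteration 2/4 --
  LT 180: heading 226 -> 46
  LT 90: heading 46 -> 136
  FD 16: (-1.314,19.314) -> (-12.823,30.428) [heading=136, draw]
  LT 91: heading 136 -> 227
  -- iteration 3/4 --
  LT 180: heading 227 -> 47
  LT 90: heading 47 -> 137
  FD 16: (-12.823,30.428) -> (-24.525,41.34) [heading=137, draw]
  LT 91: heading 137 -> 228
  -- iteration 4/4 --
  LT 180: heading 228 -> 48
  LT 90: heading 48 -> 138
  FD 16: (-24.525,41.34) -> (-36.415,52.046) [heading=138, draw]
  LT 91: heading 138 -> 229
]
FD 7: (-36.415,52.046) -> (-41.008,46.763) [heading=229, draw]
Final: pos=(-41.008,46.763), heading=229, 5 segment(s) drawn

Segment endpoints: x in {-41.008, -36.415, -24.525, -12.823, -1.314, 10}, y in {8, 19.314, 30.428, 41.34, 46.763, 52.046}
xmin=-41.008, ymin=8, xmax=10, ymax=52.046

Answer: -41.008 8 10 52.046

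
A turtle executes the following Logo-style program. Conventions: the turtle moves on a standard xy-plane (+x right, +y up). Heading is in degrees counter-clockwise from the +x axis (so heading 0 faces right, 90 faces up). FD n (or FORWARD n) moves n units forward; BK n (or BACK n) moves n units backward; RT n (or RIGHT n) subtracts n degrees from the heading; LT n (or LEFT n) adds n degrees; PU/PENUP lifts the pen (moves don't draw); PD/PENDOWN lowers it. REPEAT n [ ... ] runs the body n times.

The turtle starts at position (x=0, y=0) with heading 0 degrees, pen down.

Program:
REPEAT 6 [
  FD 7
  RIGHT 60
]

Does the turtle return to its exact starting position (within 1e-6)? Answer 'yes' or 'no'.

Executing turtle program step by step:
Start: pos=(0,0), heading=0, pen down
REPEAT 6 [
  -- iteration 1/6 --
  FD 7: (0,0) -> (7,0) [heading=0, draw]
  RT 60: heading 0 -> 300
  -- iteration 2/6 --
  FD 7: (7,0) -> (10.5,-6.062) [heading=300, draw]
  RT 60: heading 300 -> 240
  -- iteration 3/6 --
  FD 7: (10.5,-6.062) -> (7,-12.124) [heading=240, draw]
  RT 60: heading 240 -> 180
  -- iteration 4/6 --
  FD 7: (7,-12.124) -> (0,-12.124) [heading=180, draw]
  RT 60: heading 180 -> 120
  -- iteration 5/6 --
  FD 7: (0,-12.124) -> (-3.5,-6.062) [heading=120, draw]
  RT 60: heading 120 -> 60
  -- iteration 6/6 --
  FD 7: (-3.5,-6.062) -> (0,0) [heading=60, draw]
  RT 60: heading 60 -> 0
]
Final: pos=(0,0), heading=0, 6 segment(s) drawn

Start position: (0, 0)
Final position: (0, 0)
Distance = 0; < 1e-6 -> CLOSED

Answer: yes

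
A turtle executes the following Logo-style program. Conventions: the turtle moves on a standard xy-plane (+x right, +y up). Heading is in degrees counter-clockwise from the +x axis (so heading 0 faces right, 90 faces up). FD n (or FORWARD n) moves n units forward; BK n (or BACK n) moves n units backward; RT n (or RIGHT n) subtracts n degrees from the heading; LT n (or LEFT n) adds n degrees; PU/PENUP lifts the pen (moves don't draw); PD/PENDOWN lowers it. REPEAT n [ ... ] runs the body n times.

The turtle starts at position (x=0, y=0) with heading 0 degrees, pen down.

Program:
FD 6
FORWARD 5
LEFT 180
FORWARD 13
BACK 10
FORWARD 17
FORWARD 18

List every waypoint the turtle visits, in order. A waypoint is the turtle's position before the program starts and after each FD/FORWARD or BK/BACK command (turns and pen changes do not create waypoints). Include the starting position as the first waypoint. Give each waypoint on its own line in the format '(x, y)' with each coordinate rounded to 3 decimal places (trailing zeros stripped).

Executing turtle program step by step:
Start: pos=(0,0), heading=0, pen down
FD 6: (0,0) -> (6,0) [heading=0, draw]
FD 5: (6,0) -> (11,0) [heading=0, draw]
LT 180: heading 0 -> 180
FD 13: (11,0) -> (-2,0) [heading=180, draw]
BK 10: (-2,0) -> (8,0) [heading=180, draw]
FD 17: (8,0) -> (-9,0) [heading=180, draw]
FD 18: (-9,0) -> (-27,0) [heading=180, draw]
Final: pos=(-27,0), heading=180, 6 segment(s) drawn
Waypoints (7 total):
(0, 0)
(6, 0)
(11, 0)
(-2, 0)
(8, 0)
(-9, 0)
(-27, 0)

Answer: (0, 0)
(6, 0)
(11, 0)
(-2, 0)
(8, 0)
(-9, 0)
(-27, 0)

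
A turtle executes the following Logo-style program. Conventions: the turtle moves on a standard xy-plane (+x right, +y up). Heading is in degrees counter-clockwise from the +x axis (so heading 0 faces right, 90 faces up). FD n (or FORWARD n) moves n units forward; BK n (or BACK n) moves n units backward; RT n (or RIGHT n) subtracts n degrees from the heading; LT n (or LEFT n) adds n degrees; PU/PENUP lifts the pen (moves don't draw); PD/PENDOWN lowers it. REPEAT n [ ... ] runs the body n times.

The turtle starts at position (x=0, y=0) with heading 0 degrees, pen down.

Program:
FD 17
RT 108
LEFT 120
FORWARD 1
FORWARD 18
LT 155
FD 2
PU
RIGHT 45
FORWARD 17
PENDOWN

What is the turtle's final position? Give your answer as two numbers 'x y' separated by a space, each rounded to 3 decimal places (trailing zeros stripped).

Answer: 24.627 18.817

Derivation:
Executing turtle program step by step:
Start: pos=(0,0), heading=0, pen down
FD 17: (0,0) -> (17,0) [heading=0, draw]
RT 108: heading 0 -> 252
LT 120: heading 252 -> 12
FD 1: (17,0) -> (17.978,0.208) [heading=12, draw]
FD 18: (17.978,0.208) -> (35.585,3.95) [heading=12, draw]
LT 155: heading 12 -> 167
FD 2: (35.585,3.95) -> (33.636,4.4) [heading=167, draw]
PU: pen up
RT 45: heading 167 -> 122
FD 17: (33.636,4.4) -> (24.627,18.817) [heading=122, move]
PD: pen down
Final: pos=(24.627,18.817), heading=122, 4 segment(s) drawn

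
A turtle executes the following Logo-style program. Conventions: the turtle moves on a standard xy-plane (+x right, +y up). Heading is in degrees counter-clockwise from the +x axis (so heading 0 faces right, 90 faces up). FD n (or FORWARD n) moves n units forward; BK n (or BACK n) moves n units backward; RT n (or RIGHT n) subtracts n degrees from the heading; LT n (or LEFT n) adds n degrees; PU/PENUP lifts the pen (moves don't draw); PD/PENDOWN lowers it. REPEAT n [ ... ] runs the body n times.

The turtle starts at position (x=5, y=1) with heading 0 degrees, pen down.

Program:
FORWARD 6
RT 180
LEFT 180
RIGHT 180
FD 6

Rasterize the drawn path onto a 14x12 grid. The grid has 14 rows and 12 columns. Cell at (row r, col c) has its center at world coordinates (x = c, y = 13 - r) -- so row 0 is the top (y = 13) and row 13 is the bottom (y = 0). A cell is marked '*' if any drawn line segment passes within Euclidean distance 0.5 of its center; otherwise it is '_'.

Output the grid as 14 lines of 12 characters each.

Answer: ____________
____________
____________
____________
____________
____________
____________
____________
____________
____________
____________
____________
_____*******
____________

Derivation:
Segment 0: (5,1) -> (11,1)
Segment 1: (11,1) -> (5,1)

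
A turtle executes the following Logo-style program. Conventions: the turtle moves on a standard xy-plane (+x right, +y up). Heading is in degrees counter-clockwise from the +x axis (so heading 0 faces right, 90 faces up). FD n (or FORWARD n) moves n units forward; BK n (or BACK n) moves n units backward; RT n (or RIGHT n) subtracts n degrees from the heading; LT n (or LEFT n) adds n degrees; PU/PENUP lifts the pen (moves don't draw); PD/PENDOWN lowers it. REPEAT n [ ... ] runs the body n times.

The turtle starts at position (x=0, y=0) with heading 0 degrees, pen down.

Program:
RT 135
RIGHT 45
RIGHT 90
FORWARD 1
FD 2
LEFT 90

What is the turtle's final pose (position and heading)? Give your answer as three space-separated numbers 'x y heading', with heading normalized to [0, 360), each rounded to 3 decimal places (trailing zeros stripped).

Executing turtle program step by step:
Start: pos=(0,0), heading=0, pen down
RT 135: heading 0 -> 225
RT 45: heading 225 -> 180
RT 90: heading 180 -> 90
FD 1: (0,0) -> (0,1) [heading=90, draw]
FD 2: (0,1) -> (0,3) [heading=90, draw]
LT 90: heading 90 -> 180
Final: pos=(0,3), heading=180, 2 segment(s) drawn

Answer: 0 3 180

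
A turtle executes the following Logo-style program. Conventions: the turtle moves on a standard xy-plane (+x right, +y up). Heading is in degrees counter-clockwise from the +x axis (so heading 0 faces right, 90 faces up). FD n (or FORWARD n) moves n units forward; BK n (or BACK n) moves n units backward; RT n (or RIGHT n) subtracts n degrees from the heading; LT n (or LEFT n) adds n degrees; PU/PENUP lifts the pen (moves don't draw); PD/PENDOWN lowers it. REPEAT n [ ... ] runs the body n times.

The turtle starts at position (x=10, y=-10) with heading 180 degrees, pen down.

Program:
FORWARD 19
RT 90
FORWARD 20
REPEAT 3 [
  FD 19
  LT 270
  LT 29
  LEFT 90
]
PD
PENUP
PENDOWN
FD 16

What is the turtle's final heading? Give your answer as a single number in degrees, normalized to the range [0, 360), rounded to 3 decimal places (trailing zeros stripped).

Executing turtle program step by step:
Start: pos=(10,-10), heading=180, pen down
FD 19: (10,-10) -> (-9,-10) [heading=180, draw]
RT 90: heading 180 -> 90
FD 20: (-9,-10) -> (-9,10) [heading=90, draw]
REPEAT 3 [
  -- iteration 1/3 --
  FD 19: (-9,10) -> (-9,29) [heading=90, draw]
  LT 270: heading 90 -> 0
  LT 29: heading 0 -> 29
  LT 90: heading 29 -> 119
  -- iteration 2/3 --
  FD 19: (-9,29) -> (-18.211,45.618) [heading=119, draw]
  LT 270: heading 119 -> 29
  LT 29: heading 29 -> 58
  LT 90: heading 58 -> 148
  -- iteration 3/3 --
  FD 19: (-18.211,45.618) -> (-34.324,55.686) [heading=148, draw]
  LT 270: heading 148 -> 58
  LT 29: heading 58 -> 87
  LT 90: heading 87 -> 177
]
PD: pen down
PU: pen up
PD: pen down
FD 16: (-34.324,55.686) -> (-50.302,56.524) [heading=177, draw]
Final: pos=(-50.302,56.524), heading=177, 6 segment(s) drawn

Answer: 177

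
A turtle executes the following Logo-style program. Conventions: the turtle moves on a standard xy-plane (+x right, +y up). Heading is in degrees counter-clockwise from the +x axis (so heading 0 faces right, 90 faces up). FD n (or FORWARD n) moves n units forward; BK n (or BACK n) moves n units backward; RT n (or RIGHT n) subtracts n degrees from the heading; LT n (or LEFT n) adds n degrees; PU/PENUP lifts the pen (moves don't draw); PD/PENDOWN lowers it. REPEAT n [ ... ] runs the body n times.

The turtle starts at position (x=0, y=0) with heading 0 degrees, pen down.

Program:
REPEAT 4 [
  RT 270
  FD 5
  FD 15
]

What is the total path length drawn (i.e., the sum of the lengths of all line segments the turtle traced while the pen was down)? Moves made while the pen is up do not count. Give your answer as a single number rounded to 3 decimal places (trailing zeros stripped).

Executing turtle program step by step:
Start: pos=(0,0), heading=0, pen down
REPEAT 4 [
  -- iteration 1/4 --
  RT 270: heading 0 -> 90
  FD 5: (0,0) -> (0,5) [heading=90, draw]
  FD 15: (0,5) -> (0,20) [heading=90, draw]
  -- iteration 2/4 --
  RT 270: heading 90 -> 180
  FD 5: (0,20) -> (-5,20) [heading=180, draw]
  FD 15: (-5,20) -> (-20,20) [heading=180, draw]
  -- iteration 3/4 --
  RT 270: heading 180 -> 270
  FD 5: (-20,20) -> (-20,15) [heading=270, draw]
  FD 15: (-20,15) -> (-20,0) [heading=270, draw]
  -- iteration 4/4 --
  RT 270: heading 270 -> 0
  FD 5: (-20,0) -> (-15,0) [heading=0, draw]
  FD 15: (-15,0) -> (0,0) [heading=0, draw]
]
Final: pos=(0,0), heading=0, 8 segment(s) drawn

Segment lengths:
  seg 1: (0,0) -> (0,5), length = 5
  seg 2: (0,5) -> (0,20), length = 15
  seg 3: (0,20) -> (-5,20), length = 5
  seg 4: (-5,20) -> (-20,20), length = 15
  seg 5: (-20,20) -> (-20,15), length = 5
  seg 6: (-20,15) -> (-20,0), length = 15
  seg 7: (-20,0) -> (-15,0), length = 5
  seg 8: (-15,0) -> (0,0), length = 15
Total = 80

Answer: 80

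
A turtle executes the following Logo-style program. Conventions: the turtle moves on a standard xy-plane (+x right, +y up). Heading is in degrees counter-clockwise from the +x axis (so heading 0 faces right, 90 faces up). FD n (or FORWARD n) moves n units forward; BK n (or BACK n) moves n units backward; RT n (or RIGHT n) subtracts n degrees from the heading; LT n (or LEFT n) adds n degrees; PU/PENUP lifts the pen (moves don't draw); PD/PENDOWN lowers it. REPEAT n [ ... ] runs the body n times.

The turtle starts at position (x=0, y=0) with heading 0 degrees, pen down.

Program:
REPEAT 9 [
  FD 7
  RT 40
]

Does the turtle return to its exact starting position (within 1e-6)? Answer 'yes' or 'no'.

Answer: yes

Derivation:
Executing turtle program step by step:
Start: pos=(0,0), heading=0, pen down
REPEAT 9 [
  -- iteration 1/9 --
  FD 7: (0,0) -> (7,0) [heading=0, draw]
  RT 40: heading 0 -> 320
  -- iteration 2/9 --
  FD 7: (7,0) -> (12.362,-4.5) [heading=320, draw]
  RT 40: heading 320 -> 280
  -- iteration 3/9 --
  FD 7: (12.362,-4.5) -> (13.578,-11.393) [heading=280, draw]
  RT 40: heading 280 -> 240
  -- iteration 4/9 --
  FD 7: (13.578,-11.393) -> (10.078,-17.455) [heading=240, draw]
  RT 40: heading 240 -> 200
  -- iteration 5/9 --
  FD 7: (10.078,-17.455) -> (3.5,-19.849) [heading=200, draw]
  RT 40: heading 200 -> 160
  -- iteration 6/9 --
  FD 7: (3.5,-19.849) -> (-3.078,-17.455) [heading=160, draw]
  RT 40: heading 160 -> 120
  -- iteration 7/9 --
  FD 7: (-3.078,-17.455) -> (-6.578,-11.393) [heading=120, draw]
  RT 40: heading 120 -> 80
  -- iteration 8/9 --
  FD 7: (-6.578,-11.393) -> (-5.362,-4.5) [heading=80, draw]
  RT 40: heading 80 -> 40
  -- iteration 9/9 --
  FD 7: (-5.362,-4.5) -> (0,0) [heading=40, draw]
  RT 40: heading 40 -> 0
]
Final: pos=(0,0), heading=0, 9 segment(s) drawn

Start position: (0, 0)
Final position: (0, 0)
Distance = 0; < 1e-6 -> CLOSED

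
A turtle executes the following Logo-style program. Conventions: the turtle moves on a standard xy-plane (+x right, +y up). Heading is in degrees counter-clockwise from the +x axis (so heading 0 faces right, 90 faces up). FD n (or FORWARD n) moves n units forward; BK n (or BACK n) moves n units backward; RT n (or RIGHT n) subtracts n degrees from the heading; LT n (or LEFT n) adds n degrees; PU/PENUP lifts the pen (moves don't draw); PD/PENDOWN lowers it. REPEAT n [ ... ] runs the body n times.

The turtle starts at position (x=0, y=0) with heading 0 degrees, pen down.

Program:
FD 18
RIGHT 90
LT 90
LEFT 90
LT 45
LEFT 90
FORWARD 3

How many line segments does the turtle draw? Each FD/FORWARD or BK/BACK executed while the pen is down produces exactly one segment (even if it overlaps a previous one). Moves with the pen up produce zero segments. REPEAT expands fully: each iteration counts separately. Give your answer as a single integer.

Answer: 2

Derivation:
Executing turtle program step by step:
Start: pos=(0,0), heading=0, pen down
FD 18: (0,0) -> (18,0) [heading=0, draw]
RT 90: heading 0 -> 270
LT 90: heading 270 -> 0
LT 90: heading 0 -> 90
LT 45: heading 90 -> 135
LT 90: heading 135 -> 225
FD 3: (18,0) -> (15.879,-2.121) [heading=225, draw]
Final: pos=(15.879,-2.121), heading=225, 2 segment(s) drawn
Segments drawn: 2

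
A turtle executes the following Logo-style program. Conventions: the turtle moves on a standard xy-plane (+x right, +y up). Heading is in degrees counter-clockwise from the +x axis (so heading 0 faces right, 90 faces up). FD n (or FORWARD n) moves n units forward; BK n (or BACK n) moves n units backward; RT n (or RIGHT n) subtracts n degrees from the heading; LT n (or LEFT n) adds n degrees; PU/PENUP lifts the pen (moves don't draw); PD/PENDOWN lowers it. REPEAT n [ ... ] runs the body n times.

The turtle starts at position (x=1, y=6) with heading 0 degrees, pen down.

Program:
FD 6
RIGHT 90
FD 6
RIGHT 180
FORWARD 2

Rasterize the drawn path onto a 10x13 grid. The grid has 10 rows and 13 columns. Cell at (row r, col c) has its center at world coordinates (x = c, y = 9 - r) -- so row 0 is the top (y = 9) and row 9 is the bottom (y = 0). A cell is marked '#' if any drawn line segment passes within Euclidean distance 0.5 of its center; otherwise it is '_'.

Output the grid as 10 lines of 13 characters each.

Segment 0: (1,6) -> (7,6)
Segment 1: (7,6) -> (7,0)
Segment 2: (7,0) -> (7,2)

Answer: _____________
_____________
_____________
_#######_____
_______#_____
_______#_____
_______#_____
_______#_____
_______#_____
_______#_____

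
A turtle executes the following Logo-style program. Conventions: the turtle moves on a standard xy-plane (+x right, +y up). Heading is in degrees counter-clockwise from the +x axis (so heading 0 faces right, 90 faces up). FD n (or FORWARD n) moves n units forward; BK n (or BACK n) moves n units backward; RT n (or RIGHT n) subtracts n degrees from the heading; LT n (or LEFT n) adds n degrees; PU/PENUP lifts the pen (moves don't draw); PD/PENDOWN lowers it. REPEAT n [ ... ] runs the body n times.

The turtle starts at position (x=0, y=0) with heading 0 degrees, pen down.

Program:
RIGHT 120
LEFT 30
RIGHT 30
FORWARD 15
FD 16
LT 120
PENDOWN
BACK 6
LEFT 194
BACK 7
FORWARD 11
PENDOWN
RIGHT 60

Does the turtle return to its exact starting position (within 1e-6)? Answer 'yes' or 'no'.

Answer: no

Derivation:
Executing turtle program step by step:
Start: pos=(0,0), heading=0, pen down
RT 120: heading 0 -> 240
LT 30: heading 240 -> 270
RT 30: heading 270 -> 240
FD 15: (0,0) -> (-7.5,-12.99) [heading=240, draw]
FD 16: (-7.5,-12.99) -> (-15.5,-26.847) [heading=240, draw]
LT 120: heading 240 -> 0
PD: pen down
BK 6: (-15.5,-26.847) -> (-21.5,-26.847) [heading=0, draw]
LT 194: heading 0 -> 194
BK 7: (-21.5,-26.847) -> (-14.708,-25.153) [heading=194, draw]
FD 11: (-14.708,-25.153) -> (-25.381,-27.814) [heading=194, draw]
PD: pen down
RT 60: heading 194 -> 134
Final: pos=(-25.381,-27.814), heading=134, 5 segment(s) drawn

Start position: (0, 0)
Final position: (-25.381, -27.814)
Distance = 37.654; >= 1e-6 -> NOT closed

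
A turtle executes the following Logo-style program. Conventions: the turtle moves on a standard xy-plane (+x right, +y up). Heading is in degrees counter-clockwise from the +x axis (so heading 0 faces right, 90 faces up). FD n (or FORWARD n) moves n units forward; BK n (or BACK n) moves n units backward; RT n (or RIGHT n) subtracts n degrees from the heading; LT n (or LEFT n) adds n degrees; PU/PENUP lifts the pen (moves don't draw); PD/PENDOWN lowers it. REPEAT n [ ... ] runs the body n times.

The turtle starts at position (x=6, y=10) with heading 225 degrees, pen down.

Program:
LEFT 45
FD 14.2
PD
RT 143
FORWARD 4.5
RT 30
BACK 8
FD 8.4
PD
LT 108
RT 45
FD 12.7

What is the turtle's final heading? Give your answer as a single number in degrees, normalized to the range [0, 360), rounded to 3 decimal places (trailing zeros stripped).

Answer: 160

Derivation:
Executing turtle program step by step:
Start: pos=(6,10), heading=225, pen down
LT 45: heading 225 -> 270
FD 14.2: (6,10) -> (6,-4.2) [heading=270, draw]
PD: pen down
RT 143: heading 270 -> 127
FD 4.5: (6,-4.2) -> (3.292,-0.606) [heading=127, draw]
RT 30: heading 127 -> 97
BK 8: (3.292,-0.606) -> (4.267,-8.547) [heading=97, draw]
FD 8.4: (4.267,-8.547) -> (3.243,-0.209) [heading=97, draw]
PD: pen down
LT 108: heading 97 -> 205
RT 45: heading 205 -> 160
FD 12.7: (3.243,-0.209) -> (-8.691,4.135) [heading=160, draw]
Final: pos=(-8.691,4.135), heading=160, 5 segment(s) drawn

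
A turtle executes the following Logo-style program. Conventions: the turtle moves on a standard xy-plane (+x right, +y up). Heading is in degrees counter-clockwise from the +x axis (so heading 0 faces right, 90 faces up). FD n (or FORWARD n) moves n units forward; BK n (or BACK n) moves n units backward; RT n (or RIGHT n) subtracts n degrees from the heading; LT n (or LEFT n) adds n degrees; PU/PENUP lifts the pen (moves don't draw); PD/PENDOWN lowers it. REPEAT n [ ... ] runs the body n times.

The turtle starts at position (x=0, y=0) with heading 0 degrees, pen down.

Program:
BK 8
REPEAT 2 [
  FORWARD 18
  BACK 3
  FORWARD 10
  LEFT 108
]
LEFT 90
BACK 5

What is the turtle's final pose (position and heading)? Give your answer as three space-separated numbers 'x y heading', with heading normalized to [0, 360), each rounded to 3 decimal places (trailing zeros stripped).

Answer: 6.336 27.821 306

Derivation:
Executing turtle program step by step:
Start: pos=(0,0), heading=0, pen down
BK 8: (0,0) -> (-8,0) [heading=0, draw]
REPEAT 2 [
  -- iteration 1/2 --
  FD 18: (-8,0) -> (10,0) [heading=0, draw]
  BK 3: (10,0) -> (7,0) [heading=0, draw]
  FD 10: (7,0) -> (17,0) [heading=0, draw]
  LT 108: heading 0 -> 108
  -- iteration 2/2 --
  FD 18: (17,0) -> (11.438,17.119) [heading=108, draw]
  BK 3: (11.438,17.119) -> (12.365,14.266) [heading=108, draw]
  FD 10: (12.365,14.266) -> (9.275,23.776) [heading=108, draw]
  LT 108: heading 108 -> 216
]
LT 90: heading 216 -> 306
BK 5: (9.275,23.776) -> (6.336,27.821) [heading=306, draw]
Final: pos=(6.336,27.821), heading=306, 8 segment(s) drawn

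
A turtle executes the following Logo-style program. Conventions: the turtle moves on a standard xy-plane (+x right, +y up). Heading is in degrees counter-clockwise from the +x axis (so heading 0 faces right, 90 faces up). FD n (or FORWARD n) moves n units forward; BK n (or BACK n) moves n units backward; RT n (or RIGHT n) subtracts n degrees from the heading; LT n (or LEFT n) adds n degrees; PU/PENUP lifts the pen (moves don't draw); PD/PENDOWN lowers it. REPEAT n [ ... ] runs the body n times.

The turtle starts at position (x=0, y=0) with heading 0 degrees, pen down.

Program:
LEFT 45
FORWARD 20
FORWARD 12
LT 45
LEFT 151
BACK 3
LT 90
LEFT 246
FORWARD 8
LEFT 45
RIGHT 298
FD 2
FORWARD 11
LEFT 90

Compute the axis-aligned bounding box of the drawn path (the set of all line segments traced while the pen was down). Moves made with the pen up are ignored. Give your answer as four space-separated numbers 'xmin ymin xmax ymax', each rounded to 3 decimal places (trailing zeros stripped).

Answer: 0 0 28.21 25.251

Derivation:
Executing turtle program step by step:
Start: pos=(0,0), heading=0, pen down
LT 45: heading 0 -> 45
FD 20: (0,0) -> (14.142,14.142) [heading=45, draw]
FD 12: (14.142,14.142) -> (22.627,22.627) [heading=45, draw]
LT 45: heading 45 -> 90
LT 151: heading 90 -> 241
BK 3: (22.627,22.627) -> (24.082,25.251) [heading=241, draw]
LT 90: heading 241 -> 331
LT 246: heading 331 -> 217
FD 8: (24.082,25.251) -> (17.693,20.437) [heading=217, draw]
LT 45: heading 217 -> 262
RT 298: heading 262 -> 324
FD 2: (17.693,20.437) -> (19.311,19.261) [heading=324, draw]
FD 11: (19.311,19.261) -> (28.21,12.796) [heading=324, draw]
LT 90: heading 324 -> 54
Final: pos=(28.21,12.796), heading=54, 6 segment(s) drawn

Segment endpoints: x in {0, 14.142, 17.693, 19.311, 22.627, 24.082, 28.21}, y in {0, 12.796, 14.142, 19.261, 20.437, 22.627, 25.251}
xmin=0, ymin=0, xmax=28.21, ymax=25.251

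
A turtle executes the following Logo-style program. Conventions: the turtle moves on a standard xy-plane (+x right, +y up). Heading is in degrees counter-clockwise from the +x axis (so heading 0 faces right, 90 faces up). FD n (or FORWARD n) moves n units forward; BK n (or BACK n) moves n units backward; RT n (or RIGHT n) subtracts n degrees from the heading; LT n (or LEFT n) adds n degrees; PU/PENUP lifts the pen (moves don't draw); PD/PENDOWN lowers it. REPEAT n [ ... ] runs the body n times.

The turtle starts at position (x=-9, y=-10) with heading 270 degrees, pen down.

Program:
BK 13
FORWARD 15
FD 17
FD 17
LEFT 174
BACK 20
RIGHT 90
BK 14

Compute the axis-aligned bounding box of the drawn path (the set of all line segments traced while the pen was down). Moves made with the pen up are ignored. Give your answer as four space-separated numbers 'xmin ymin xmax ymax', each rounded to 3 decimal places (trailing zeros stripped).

Executing turtle program step by step:
Start: pos=(-9,-10), heading=270, pen down
BK 13: (-9,-10) -> (-9,3) [heading=270, draw]
FD 15: (-9,3) -> (-9,-12) [heading=270, draw]
FD 17: (-9,-12) -> (-9,-29) [heading=270, draw]
FD 17: (-9,-29) -> (-9,-46) [heading=270, draw]
LT 174: heading 270 -> 84
BK 20: (-9,-46) -> (-11.091,-65.89) [heading=84, draw]
RT 90: heading 84 -> 354
BK 14: (-11.091,-65.89) -> (-25.014,-64.427) [heading=354, draw]
Final: pos=(-25.014,-64.427), heading=354, 6 segment(s) drawn

Segment endpoints: x in {-25.014, -11.091, -9, -9, -9, -9, -9}, y in {-65.89, -64.427, -46, -29, -12, -10, 3}
xmin=-25.014, ymin=-65.89, xmax=-9, ymax=3

Answer: -25.014 -65.89 -9 3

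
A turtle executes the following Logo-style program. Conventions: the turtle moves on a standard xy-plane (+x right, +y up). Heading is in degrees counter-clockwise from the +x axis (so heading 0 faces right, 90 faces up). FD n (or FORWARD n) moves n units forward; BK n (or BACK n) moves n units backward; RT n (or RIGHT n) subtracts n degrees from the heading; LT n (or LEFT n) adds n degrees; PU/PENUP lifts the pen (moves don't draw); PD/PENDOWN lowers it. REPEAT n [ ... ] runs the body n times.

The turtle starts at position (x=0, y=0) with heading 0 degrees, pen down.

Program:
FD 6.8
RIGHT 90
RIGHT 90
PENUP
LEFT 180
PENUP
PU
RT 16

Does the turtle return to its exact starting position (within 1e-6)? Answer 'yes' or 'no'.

Answer: no

Derivation:
Executing turtle program step by step:
Start: pos=(0,0), heading=0, pen down
FD 6.8: (0,0) -> (6.8,0) [heading=0, draw]
RT 90: heading 0 -> 270
RT 90: heading 270 -> 180
PU: pen up
LT 180: heading 180 -> 0
PU: pen up
PU: pen up
RT 16: heading 0 -> 344
Final: pos=(6.8,0), heading=344, 1 segment(s) drawn

Start position: (0, 0)
Final position: (6.8, 0)
Distance = 6.8; >= 1e-6 -> NOT closed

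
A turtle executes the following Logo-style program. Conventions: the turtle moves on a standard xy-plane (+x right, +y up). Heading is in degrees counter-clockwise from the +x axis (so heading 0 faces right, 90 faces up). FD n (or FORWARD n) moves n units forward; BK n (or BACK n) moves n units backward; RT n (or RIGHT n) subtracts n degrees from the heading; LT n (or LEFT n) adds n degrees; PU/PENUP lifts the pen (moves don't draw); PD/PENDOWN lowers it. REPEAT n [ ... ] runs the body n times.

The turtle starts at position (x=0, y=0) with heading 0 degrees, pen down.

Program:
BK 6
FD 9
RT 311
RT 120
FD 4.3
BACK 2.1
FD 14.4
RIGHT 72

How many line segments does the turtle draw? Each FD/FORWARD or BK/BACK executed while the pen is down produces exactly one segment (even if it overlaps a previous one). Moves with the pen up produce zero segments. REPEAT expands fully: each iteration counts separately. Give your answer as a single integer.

Answer: 5

Derivation:
Executing turtle program step by step:
Start: pos=(0,0), heading=0, pen down
BK 6: (0,0) -> (-6,0) [heading=0, draw]
FD 9: (-6,0) -> (3,0) [heading=0, draw]
RT 311: heading 0 -> 49
RT 120: heading 49 -> 289
FD 4.3: (3,0) -> (4.4,-4.066) [heading=289, draw]
BK 2.1: (4.4,-4.066) -> (3.716,-2.08) [heading=289, draw]
FD 14.4: (3.716,-2.08) -> (8.404,-15.696) [heading=289, draw]
RT 72: heading 289 -> 217
Final: pos=(8.404,-15.696), heading=217, 5 segment(s) drawn
Segments drawn: 5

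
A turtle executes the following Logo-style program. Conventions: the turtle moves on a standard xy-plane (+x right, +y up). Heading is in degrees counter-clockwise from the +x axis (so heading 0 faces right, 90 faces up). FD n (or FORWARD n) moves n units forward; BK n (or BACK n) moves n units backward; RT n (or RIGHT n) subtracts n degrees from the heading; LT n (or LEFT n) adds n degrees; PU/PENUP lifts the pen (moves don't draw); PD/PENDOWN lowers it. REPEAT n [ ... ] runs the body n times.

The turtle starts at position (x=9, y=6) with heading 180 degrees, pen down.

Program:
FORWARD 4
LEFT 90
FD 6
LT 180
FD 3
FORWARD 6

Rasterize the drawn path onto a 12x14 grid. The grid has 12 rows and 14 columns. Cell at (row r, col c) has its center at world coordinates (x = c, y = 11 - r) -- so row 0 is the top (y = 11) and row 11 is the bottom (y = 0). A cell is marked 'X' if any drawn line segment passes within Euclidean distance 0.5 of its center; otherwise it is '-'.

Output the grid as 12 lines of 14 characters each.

Segment 0: (9,6) -> (5,6)
Segment 1: (5,6) -> (5,0)
Segment 2: (5,0) -> (5,3)
Segment 3: (5,3) -> (5,9)

Answer: --------------
--------------
-----X--------
-----X--------
-----X--------
-----XXXXX----
-----X--------
-----X--------
-----X--------
-----X--------
-----X--------
-----X--------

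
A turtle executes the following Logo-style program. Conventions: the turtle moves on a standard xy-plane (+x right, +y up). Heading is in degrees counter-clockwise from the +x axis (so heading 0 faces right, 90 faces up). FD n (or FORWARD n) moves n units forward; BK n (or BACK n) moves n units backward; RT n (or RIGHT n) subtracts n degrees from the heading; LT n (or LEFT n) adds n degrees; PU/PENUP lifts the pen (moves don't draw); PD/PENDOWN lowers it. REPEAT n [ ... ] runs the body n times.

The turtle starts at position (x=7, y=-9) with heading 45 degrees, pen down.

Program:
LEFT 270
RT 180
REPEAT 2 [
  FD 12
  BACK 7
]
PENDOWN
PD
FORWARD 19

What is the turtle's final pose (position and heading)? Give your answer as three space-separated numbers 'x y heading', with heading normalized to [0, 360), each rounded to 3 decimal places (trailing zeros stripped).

Answer: -13.506 11.506 135

Derivation:
Executing turtle program step by step:
Start: pos=(7,-9), heading=45, pen down
LT 270: heading 45 -> 315
RT 180: heading 315 -> 135
REPEAT 2 [
  -- iteration 1/2 --
  FD 12: (7,-9) -> (-1.485,-0.515) [heading=135, draw]
  BK 7: (-1.485,-0.515) -> (3.464,-5.464) [heading=135, draw]
  -- iteration 2/2 --
  FD 12: (3.464,-5.464) -> (-5.021,3.021) [heading=135, draw]
  BK 7: (-5.021,3.021) -> (-0.071,-1.929) [heading=135, draw]
]
PD: pen down
PD: pen down
FD 19: (-0.071,-1.929) -> (-13.506,11.506) [heading=135, draw]
Final: pos=(-13.506,11.506), heading=135, 5 segment(s) drawn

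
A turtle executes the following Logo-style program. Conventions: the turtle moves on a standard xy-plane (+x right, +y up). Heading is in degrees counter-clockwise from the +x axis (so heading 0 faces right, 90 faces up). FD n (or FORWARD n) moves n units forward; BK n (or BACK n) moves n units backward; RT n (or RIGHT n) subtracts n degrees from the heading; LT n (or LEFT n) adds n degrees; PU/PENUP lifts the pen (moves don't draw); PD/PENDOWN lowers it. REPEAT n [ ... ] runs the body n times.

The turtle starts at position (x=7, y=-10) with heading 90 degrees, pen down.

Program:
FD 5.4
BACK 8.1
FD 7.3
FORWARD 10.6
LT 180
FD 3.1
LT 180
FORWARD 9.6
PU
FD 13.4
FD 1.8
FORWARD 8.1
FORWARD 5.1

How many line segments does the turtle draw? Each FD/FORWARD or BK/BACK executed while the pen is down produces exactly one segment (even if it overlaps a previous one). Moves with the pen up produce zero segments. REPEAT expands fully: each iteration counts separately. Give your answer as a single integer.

Executing turtle program step by step:
Start: pos=(7,-10), heading=90, pen down
FD 5.4: (7,-10) -> (7,-4.6) [heading=90, draw]
BK 8.1: (7,-4.6) -> (7,-12.7) [heading=90, draw]
FD 7.3: (7,-12.7) -> (7,-5.4) [heading=90, draw]
FD 10.6: (7,-5.4) -> (7,5.2) [heading=90, draw]
LT 180: heading 90 -> 270
FD 3.1: (7,5.2) -> (7,2.1) [heading=270, draw]
LT 180: heading 270 -> 90
FD 9.6: (7,2.1) -> (7,11.7) [heading=90, draw]
PU: pen up
FD 13.4: (7,11.7) -> (7,25.1) [heading=90, move]
FD 1.8: (7,25.1) -> (7,26.9) [heading=90, move]
FD 8.1: (7,26.9) -> (7,35) [heading=90, move]
FD 5.1: (7,35) -> (7,40.1) [heading=90, move]
Final: pos=(7,40.1), heading=90, 6 segment(s) drawn
Segments drawn: 6

Answer: 6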